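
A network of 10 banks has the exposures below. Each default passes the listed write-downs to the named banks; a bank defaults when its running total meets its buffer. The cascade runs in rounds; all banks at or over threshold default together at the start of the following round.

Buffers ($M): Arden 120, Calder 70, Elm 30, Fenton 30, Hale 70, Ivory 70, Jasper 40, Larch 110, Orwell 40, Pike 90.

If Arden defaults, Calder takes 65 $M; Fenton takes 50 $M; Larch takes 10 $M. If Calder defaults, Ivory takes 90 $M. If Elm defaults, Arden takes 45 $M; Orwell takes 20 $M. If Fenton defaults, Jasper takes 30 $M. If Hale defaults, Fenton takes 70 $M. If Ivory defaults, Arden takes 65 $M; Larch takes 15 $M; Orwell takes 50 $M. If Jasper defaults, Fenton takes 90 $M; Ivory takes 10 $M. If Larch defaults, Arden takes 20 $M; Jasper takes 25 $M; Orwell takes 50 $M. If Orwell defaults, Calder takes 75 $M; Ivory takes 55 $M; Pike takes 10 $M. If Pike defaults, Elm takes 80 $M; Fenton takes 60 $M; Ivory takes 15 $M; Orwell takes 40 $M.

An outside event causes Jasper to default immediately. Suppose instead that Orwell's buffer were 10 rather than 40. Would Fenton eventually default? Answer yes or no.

yes

With Orwell's buffer at 10:
Round 1 — Jasper defaults (initial).
  Fenton: +90 → 90 ≥ 30
  Ivory: +10 → 10 < 70
Round 2 — Fenton defaults.
No further defaults.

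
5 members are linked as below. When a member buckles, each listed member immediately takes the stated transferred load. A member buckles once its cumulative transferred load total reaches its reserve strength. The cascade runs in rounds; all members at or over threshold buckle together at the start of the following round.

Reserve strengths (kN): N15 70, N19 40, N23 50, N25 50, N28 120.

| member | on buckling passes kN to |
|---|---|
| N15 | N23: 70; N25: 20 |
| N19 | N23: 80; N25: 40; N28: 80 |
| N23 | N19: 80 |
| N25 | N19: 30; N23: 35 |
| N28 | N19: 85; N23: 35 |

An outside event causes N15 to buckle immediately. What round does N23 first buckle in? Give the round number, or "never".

Round 1 — N15 buckles (initial).
  N23: +70 → 70 ≥ 50
  N25: +20 → 20 < 50
Round 2 — N23 buckles.
  N19: +80 → 80 ≥ 40
Round 3 — N19 buckles.
  N25: +40 → 60 ≥ 50
  N28: +80 → 80 < 120
Round 4 — N25 buckles.
No further bucklings.

2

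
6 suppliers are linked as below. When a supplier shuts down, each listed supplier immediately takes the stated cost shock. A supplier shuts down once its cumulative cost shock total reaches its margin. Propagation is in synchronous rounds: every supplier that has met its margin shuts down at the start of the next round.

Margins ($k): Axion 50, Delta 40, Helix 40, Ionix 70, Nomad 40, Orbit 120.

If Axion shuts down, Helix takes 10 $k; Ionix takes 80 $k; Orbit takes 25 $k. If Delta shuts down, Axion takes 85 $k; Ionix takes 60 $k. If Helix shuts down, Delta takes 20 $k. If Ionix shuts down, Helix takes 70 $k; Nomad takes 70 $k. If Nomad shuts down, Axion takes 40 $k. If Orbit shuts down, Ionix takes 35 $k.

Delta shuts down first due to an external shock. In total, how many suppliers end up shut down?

Round 1 — Delta shuts down (initial).
  Axion: +85 → 85 ≥ 50
  Ionix: +60 → 60 < 70
Round 2 — Axion shuts down.
  Helix: +10 → 10 < 40
  Ionix: +80 → 140 ≥ 70
  Orbit: +25 → 25 < 120
Round 3 — Ionix shuts down.
  Helix: +70 → 80 ≥ 40
  Nomad: +70 → 70 ≥ 40
Round 4 — Helix, Nomad shut down.
No further shutdowns.

5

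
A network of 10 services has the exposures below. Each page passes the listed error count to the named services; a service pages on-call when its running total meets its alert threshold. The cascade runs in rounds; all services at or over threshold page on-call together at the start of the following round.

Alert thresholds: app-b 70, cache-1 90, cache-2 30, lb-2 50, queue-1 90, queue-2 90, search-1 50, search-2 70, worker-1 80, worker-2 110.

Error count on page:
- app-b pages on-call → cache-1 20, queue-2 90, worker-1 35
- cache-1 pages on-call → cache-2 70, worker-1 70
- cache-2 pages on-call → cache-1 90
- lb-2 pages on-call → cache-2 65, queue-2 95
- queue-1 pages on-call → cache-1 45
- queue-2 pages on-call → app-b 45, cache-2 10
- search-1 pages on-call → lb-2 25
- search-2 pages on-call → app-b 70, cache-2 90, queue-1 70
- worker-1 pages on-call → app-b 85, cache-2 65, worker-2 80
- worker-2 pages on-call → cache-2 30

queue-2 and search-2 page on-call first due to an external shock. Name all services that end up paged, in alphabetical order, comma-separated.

app-b, cache-1, cache-2, queue-2, search-2, worker-1

Round 1 — queue-2, search-2 page on-call (initial).
  app-b: +45+70 → 115 ≥ 70
  cache-2: +10+90 → 100 ≥ 30
  queue-1: +70 → 70 < 90
Round 2 — app-b, cache-2 page on-call.
  cache-1: +20+90 → 110 ≥ 90
  worker-1: +35 → 35 < 80
Round 3 — cache-1 pages on-call.
  worker-1: +70 → 105 ≥ 80
Round 4 — worker-1 pages on-call.
  worker-2: +80 → 80 < 110
No further pages.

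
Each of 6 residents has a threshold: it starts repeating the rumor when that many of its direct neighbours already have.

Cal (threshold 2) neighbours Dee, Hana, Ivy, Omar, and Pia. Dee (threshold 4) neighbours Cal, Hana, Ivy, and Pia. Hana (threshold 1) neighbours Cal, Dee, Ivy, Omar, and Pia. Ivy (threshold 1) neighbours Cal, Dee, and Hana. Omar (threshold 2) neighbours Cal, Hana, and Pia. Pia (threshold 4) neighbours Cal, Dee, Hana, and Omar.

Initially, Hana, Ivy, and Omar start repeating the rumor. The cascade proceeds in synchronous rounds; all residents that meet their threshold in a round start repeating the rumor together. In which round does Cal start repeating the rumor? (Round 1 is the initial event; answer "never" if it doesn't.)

2

Round 1 — Hana, Ivy, Omar start repeating the rumor (initial).
Round 2 — checking thresholds:
  Cal: 3 of 5 neighbours ≥ 2, starts repeating the rumor.
  Dee: 2 of 4 neighbours < 4, holds.
  Pia: 2 of 4 neighbours < 4, holds.
Round 3 — no new spreads; cascade stops.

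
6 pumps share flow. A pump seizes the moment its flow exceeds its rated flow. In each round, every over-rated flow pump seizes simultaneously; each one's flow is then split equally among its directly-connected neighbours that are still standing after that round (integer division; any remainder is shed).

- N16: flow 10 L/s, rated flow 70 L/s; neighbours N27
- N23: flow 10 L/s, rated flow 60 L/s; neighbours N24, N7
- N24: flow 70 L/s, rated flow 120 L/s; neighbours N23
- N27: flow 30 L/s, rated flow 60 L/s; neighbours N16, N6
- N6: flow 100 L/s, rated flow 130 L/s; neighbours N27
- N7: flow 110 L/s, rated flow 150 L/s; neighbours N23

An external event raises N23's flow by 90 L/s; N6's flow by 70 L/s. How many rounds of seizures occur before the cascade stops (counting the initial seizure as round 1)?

Round 1 — N23 at 100 > 60; N6 at 170 > 130. N23, N6 seize.
  N23 sheds 100 L/s to N24, N7: 50 each.
    N24: 70+50 = 120 ≤ 120
    N7: 110+50 = 160 > 150
  N6 sheds 170 L/s to N27: 170 each.
    N27: 30+170 = 200 > 60
Round 2 — N27, N7 seize.
  N27 sheds 200 L/s to N16: 200 each.
    N16: 10+200 = 210 > 70
  N7 sheds 160 L/s: no online neighbours, lost.
Round 3 — N16 seizes.
  N16 sheds 210 L/s: no online neighbours, lost.
No further seizures.

3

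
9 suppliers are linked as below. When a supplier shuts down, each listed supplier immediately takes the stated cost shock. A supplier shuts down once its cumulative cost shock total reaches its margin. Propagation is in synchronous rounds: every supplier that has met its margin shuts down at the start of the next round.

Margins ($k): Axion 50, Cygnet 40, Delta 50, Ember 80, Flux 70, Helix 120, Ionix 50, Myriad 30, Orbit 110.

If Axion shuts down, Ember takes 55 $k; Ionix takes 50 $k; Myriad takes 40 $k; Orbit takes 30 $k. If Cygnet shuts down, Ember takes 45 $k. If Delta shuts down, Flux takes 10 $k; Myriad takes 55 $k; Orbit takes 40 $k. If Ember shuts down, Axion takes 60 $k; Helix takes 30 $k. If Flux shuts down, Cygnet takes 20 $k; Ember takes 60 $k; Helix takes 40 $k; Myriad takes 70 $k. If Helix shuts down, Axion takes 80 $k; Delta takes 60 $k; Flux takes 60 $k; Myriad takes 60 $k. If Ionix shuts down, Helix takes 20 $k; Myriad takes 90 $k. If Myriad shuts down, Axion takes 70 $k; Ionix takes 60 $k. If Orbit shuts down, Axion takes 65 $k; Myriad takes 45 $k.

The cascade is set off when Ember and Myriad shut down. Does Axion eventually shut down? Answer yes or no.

yes

Round 1 — Ember, Myriad shut down (initial).
  Axion: +60+70 → 130 ≥ 50
  Helix: +30 → 30 < 120
  Ionix: +60 → 60 ≥ 50
Round 2 — Axion, Ionix shut down.
  Helix: +20 → 50 < 120
  Orbit: +30 → 30 < 110
No further shutdowns.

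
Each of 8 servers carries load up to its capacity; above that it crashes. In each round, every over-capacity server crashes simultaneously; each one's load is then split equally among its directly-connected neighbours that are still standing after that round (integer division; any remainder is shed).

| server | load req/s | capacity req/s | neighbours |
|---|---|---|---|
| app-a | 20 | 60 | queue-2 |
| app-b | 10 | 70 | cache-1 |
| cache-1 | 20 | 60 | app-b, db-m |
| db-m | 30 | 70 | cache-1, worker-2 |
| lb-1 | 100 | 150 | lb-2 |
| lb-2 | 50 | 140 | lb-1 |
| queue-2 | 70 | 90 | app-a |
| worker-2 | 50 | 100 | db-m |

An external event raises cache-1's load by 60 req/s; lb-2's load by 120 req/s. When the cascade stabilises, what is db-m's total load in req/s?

70

Round 1 — cache-1 at 80 > 60; lb-2 at 170 > 140. cache-1, lb-2 crash.
  cache-1 sheds 80 req/s to app-b, db-m: 40 each.
    app-b: 10+40 = 50 ≤ 70
    db-m: 30+40 = 70 ≤ 70
  lb-2 sheds 170 req/s to lb-1: 170 each.
    lb-1: 100+170 = 270 > 150
Round 2 — lb-1 crashes.
  lb-1 sheds 270 req/s: no online neighbours, lost.
No further crashes.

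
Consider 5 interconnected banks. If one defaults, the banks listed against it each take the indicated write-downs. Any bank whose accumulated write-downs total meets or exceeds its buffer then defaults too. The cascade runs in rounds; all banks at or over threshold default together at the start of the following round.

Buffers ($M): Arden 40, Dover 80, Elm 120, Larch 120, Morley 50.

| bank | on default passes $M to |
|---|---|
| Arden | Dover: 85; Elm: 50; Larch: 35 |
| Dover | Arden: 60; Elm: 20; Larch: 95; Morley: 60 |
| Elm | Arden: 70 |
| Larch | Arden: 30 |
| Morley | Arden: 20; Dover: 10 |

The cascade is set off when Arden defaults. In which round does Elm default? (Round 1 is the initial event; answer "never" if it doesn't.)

Round 1 — Arden defaults (initial).
  Dover: +85 → 85 ≥ 80
  Elm: +50 → 50 < 120
  Larch: +35 → 35 < 120
Round 2 — Dover defaults.
  Elm: +20 → 70 < 120
  Larch: +95 → 130 ≥ 120
  Morley: +60 → 60 ≥ 50
Round 3 — Larch, Morley default.
No further defaults.

never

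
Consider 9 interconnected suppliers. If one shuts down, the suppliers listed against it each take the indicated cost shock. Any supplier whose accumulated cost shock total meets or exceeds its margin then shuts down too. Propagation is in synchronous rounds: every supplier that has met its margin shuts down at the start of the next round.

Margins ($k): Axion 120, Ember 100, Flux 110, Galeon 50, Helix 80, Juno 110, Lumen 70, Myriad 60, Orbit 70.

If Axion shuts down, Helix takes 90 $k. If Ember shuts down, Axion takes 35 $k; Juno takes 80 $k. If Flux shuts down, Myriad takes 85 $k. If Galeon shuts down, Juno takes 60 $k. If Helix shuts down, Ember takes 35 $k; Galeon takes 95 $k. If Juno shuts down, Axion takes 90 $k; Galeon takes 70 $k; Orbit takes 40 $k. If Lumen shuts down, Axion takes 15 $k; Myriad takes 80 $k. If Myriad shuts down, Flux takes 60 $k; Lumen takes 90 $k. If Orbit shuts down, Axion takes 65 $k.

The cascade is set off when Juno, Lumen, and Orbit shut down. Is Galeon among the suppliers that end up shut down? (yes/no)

yes

Round 1 — Juno, Lumen, Orbit shut down (initial).
  Axion: +90+15+65 → 170 ≥ 120
  Galeon: +70 → 70 ≥ 50
  Myriad: +80 → 80 ≥ 60
Round 2 — Axion, Galeon, Myriad shut down.
  Flux: +60 → 60 < 110
  Helix: +90 → 90 ≥ 80
Round 3 — Helix shuts down.
  Ember: +35 → 35 < 100
No further shutdowns.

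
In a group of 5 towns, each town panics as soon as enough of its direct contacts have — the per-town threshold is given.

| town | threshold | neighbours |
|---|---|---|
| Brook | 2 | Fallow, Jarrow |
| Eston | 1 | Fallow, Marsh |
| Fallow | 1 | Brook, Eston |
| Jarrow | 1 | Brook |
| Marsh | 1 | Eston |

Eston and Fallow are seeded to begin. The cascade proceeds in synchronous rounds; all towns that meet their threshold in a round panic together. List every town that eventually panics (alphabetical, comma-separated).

Round 1 — Eston, Fallow panic (initial).
Round 2 — checking thresholds:
  Brook: 1 of 2 neighbours < 2, below threshold.
  Marsh: 1 of 1 neighbours ≥ 1, panics.
Round 3 — no new panics; cascade stops.

Eston, Fallow, Marsh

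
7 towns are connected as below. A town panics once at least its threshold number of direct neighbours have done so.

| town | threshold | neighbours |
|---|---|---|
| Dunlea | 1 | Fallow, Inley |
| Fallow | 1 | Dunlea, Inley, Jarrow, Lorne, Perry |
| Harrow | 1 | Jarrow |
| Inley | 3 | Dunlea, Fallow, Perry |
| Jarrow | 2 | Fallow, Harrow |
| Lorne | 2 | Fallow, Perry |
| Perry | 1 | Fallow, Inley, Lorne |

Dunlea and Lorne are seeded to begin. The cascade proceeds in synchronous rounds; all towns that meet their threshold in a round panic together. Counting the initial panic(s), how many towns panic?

5

Round 1 — Dunlea, Lorne panic (initial).
Round 2 — checking thresholds:
  Fallow: 2 of 5 neighbours ≥ 1, panics.
  Inley: 1 of 3 neighbours < 3, not yet.
  Perry: 1 of 3 neighbours ≥ 1, panics.
Round 3 — checking thresholds:
  Inley: 3 of 3 neighbours ≥ 3, panics.
  Jarrow: 1 of 2 neighbours < 2, not yet.
Round 4 — no new panics; cascade stops.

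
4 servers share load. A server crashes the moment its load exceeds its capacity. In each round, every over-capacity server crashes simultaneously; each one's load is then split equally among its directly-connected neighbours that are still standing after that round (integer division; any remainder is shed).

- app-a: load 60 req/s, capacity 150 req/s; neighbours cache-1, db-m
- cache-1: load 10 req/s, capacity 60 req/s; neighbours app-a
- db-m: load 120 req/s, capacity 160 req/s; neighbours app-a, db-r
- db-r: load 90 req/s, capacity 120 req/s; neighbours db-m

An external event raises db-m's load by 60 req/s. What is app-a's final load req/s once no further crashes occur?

150

Round 1 — db-m at 180 > 160. db-m crashes.
  db-m sheds 180 req/s to app-a, db-r: 90 each.
    app-a: 60+90 = 150 ≤ 150
    db-r: 90+90 = 180 > 120
Round 2 — db-r crashes.
  db-r sheds 180 req/s: no online neighbours, lost.
No further crashes.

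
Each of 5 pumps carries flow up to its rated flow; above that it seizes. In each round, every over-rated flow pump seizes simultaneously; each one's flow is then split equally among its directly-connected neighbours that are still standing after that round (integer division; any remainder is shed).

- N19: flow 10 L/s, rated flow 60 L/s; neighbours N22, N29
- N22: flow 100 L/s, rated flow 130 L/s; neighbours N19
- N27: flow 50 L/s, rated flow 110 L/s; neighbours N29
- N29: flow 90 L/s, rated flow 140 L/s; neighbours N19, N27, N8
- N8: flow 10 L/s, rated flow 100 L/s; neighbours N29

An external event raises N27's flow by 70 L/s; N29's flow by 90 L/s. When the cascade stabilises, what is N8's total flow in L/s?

Round 1 — N27 at 120 > 110; N29 at 180 > 140. N27, N29 seize.
  N27 sheds 120 L/s: no online neighbours, lost.
  N29 sheds 180 L/s to N19, N8: 90 each.
    N19: 10+90 = 100 > 60
    N8: 10+90 = 100 ≤ 100
Round 2 — N19 seizes.
  N19 sheds 100 L/s to N22: 100 each.
    N22: 100+100 = 200 > 130
Round 3 — N22 seizes.
  N22 sheds 200 L/s: no online neighbours, lost.
No further seizures.

100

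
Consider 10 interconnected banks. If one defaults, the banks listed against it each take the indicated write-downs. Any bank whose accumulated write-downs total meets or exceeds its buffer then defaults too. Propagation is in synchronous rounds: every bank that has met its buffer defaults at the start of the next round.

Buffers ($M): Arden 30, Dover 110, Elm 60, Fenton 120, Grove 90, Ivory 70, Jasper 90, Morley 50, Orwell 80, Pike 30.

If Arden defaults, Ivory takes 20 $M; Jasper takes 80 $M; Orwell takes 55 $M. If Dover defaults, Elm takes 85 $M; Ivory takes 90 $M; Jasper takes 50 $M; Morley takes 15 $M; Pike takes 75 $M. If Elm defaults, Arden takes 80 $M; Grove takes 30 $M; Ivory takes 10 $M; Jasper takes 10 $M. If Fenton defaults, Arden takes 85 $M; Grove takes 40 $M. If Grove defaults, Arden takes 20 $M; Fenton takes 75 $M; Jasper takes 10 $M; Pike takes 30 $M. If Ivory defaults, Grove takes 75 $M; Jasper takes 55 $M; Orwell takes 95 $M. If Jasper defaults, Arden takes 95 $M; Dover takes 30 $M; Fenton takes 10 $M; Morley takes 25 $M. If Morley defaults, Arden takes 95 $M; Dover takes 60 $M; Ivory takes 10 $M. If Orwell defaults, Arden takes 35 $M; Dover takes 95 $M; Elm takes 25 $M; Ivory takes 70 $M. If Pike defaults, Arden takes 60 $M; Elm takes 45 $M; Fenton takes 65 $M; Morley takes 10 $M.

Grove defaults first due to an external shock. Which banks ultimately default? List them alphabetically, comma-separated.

Arden, Fenton, Grove, Jasper, Pike

Round 1 — Grove defaults (initial).
  Arden: +20 → 20 < 30
  Fenton: +75 → 75 < 120
  Jasper: +10 → 10 < 90
  Pike: +30 → 30 ≥ 30
Round 2 — Pike defaults.
  Arden: +60 → 80 ≥ 30
  Elm: +45 → 45 < 60
  Fenton: +65 → 140 ≥ 120
  Morley: +10 → 10 < 50
Round 3 — Arden, Fenton default.
  Ivory: +20 → 20 < 70
  Jasper: +80 → 90 ≥ 90
  Orwell: +55 → 55 < 80
Round 4 — Jasper defaults.
  Dover: +30 → 30 < 110
  Morley: +25 → 35 < 50
No further defaults.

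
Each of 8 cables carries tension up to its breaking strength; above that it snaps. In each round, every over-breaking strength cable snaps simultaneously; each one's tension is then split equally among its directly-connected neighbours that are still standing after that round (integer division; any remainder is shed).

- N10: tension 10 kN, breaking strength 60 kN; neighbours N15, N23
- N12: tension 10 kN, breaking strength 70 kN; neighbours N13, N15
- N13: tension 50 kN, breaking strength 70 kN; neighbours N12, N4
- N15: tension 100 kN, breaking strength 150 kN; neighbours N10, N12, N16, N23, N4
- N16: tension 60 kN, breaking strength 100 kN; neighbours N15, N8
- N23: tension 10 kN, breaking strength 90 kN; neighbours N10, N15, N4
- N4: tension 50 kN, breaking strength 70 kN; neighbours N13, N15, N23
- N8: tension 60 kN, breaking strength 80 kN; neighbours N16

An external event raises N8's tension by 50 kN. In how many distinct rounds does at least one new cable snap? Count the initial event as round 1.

Round 1 — N8 at 110 > 80. N8 snaps.
  N8 sheds 110 kN to N16: 110 each.
    N16: 60+110 = 170 > 100
Round 2 — N16 snaps.
  N16 sheds 170 kN to N15: 170 each.
    N15: 100+170 = 270 > 150
Round 3 — N15 snaps.
  N15 sheds 270 kN to N10, N12, N23, N4: 67 each (2 lost).
    N10: 10+67 = 77 > 60
    N12: 10+67 = 77 > 70
    N23: 10+67 = 77 ≤ 90
    N4: 50+67 = 117 > 70
Round 4 — N10, N12, N4 snap.
  N10 sheds 77 kN to N23: 77 each.
    N23: 77+77 = 154 > 90
  N12 sheds 77 kN to N13: 77 each.
    N13: 50+77 = 127 > 70
  N4 sheds 117 kN to N13, N23: 58 each (1 lost).
    N13: 127+58 = 185 > 70
    N23: 154+58 = 212 > 90
Round 5 — N13, N23 snap.
  N13 sheds 185 kN: no online neighbours, lost.
  N23 sheds 212 kN: no online neighbours, lost.
No further breaks.

5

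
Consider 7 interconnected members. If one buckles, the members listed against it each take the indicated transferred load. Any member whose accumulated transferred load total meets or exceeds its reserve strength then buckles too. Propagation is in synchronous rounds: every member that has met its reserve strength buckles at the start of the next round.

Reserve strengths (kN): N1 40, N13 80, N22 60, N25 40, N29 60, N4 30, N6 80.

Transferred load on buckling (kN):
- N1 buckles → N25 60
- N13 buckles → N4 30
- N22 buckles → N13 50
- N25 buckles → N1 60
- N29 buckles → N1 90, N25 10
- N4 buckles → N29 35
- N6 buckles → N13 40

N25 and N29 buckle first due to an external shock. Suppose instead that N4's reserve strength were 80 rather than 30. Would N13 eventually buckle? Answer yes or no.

no

With N4's reserve strength at 80:
Round 1 — N25, N29 buckle (initial).
  N1: +60+90 → 150 ≥ 40
Round 2 — N1 buckles.
No further bucklings.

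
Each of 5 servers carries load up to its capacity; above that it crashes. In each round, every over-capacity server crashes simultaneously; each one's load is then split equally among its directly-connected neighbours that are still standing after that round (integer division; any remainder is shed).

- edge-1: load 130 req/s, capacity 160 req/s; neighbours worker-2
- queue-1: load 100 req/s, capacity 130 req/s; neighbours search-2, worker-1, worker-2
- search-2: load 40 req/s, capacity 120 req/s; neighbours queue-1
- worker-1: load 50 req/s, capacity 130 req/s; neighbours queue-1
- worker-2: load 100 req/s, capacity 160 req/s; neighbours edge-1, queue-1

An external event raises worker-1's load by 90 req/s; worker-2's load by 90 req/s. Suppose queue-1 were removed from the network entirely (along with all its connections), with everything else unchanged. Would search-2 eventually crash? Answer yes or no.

With queue-1 removed:
Round 1 — worker-1 at 140 > 130; worker-2 at 190 > 160. worker-1, worker-2 crash.
  worker-1 sheds 140 req/s: no online neighbours, lost.
  worker-2 sheds 190 req/s to edge-1: 190 each.
    edge-1: 130+190 = 320 > 160
Round 2 — edge-1 crashes.
  edge-1 sheds 320 req/s: no online neighbours, lost.
No further crashes.

no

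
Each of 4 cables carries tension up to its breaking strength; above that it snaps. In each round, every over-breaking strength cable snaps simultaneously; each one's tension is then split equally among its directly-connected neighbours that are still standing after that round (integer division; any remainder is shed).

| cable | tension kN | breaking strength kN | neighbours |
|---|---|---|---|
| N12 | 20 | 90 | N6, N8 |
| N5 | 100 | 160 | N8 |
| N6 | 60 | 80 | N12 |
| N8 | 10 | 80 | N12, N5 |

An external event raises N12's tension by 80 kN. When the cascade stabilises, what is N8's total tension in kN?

Round 1 — N12 at 100 > 90. N12 snaps.
  N12 sheds 100 kN to N6, N8: 50 each.
    N6: 60+50 = 110 > 80
    N8: 10+50 = 60 ≤ 80
Round 2 — N6 snaps.
  N6 sheds 110 kN: no online neighbours, lost.
No further breaks.

60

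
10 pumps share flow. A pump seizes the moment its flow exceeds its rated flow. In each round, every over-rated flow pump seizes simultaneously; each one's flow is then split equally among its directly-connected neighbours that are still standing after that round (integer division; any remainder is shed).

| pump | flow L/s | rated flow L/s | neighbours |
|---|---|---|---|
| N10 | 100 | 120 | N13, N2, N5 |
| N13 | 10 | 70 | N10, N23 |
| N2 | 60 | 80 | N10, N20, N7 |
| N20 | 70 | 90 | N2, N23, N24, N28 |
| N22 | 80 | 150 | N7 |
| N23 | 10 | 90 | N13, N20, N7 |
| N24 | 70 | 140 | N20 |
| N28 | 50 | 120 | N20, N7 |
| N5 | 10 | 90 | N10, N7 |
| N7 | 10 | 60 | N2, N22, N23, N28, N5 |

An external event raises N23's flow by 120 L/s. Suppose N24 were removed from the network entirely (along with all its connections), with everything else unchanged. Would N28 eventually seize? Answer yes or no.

With N24 removed:
Round 1 — N23 at 130 > 90. N23 seizes.
  N23 sheds 130 L/s to N13, N20, N7: 43 each (1 lost).
    N13: 10+43 = 53 ≤ 70
    N20: 70+43 = 113 > 90
    N7: 10+43 = 53 ≤ 60
Round 2 — N20 seizes.
  N20 sheds 113 L/s to N2, N28: 56 each (1 lost).
    N2: 60+56 = 116 > 80
    N28: 50+56 = 106 ≤ 120
Round 3 — N2 seizes.
  N2 sheds 116 L/s to N10, N7: 58 each.
    N10: 100+58 = 158 > 120
    N7: 53+58 = 111 > 60
Round 4 — N10, N7 seize.
  N10 sheds 158 L/s to N13, N5: 79 each.
    N13: 53+79 = 132 > 70
    N5: 10+79 = 89 ≤ 90
  N7 sheds 111 L/s to N22, N28, N5: 37 each.
    N22: 80+37 = 117 ≤ 150
    N28: 106+37 = 143 > 120
    N5: 89+37 = 126 > 90
Round 5 — N13, N28, N5 seize.
  N13 sheds 132 L/s: no online neighbours, lost.
  N28 sheds 143 L/s: no online neighbours, lost.
  N5 sheds 126 L/s: no online neighbours, lost.
No further seizures.

yes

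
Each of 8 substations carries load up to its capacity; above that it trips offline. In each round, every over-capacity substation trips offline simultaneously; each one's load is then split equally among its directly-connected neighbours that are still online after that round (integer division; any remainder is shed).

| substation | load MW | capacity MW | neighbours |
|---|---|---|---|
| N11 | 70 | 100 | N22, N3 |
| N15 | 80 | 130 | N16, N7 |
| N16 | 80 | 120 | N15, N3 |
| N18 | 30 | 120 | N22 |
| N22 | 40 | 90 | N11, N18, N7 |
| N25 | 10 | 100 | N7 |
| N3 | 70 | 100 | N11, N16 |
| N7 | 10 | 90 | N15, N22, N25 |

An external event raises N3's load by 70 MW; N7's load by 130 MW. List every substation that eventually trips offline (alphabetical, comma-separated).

Round 1 — N3 at 140 > 100; N7 at 140 > 90. N3, N7 trip offline.
  N3 sheds 140 MW to N11, N16: 70 each.
    N11: 70+70 = 140 > 100
    N16: 80+70 = 150 > 120
  N7 sheds 140 MW to N15, N22, N25: 46 each (2 lost).
    N15: 80+46 = 126 ≤ 130
    N22: 40+46 = 86 ≤ 90
    N25: 10+46 = 56 ≤ 100
Round 2 — N11, N16 trip offline.
  N11 sheds 140 MW to N22: 140 each.
    N22: 86+140 = 226 > 90
  N16 sheds 150 MW to N15: 150 each.
    N15: 126+150 = 276 > 130
Round 3 — N15, N22 trip offline.
  N15 sheds 276 MW: no online neighbours, lost.
  N22 sheds 226 MW to N18: 226 each.
    N18: 30+226 = 256 > 120
Round 4 — N18 trips offline.
  N18 sheds 256 MW: no online neighbours, lost.
No further trips.

N11, N15, N16, N18, N22, N3, N7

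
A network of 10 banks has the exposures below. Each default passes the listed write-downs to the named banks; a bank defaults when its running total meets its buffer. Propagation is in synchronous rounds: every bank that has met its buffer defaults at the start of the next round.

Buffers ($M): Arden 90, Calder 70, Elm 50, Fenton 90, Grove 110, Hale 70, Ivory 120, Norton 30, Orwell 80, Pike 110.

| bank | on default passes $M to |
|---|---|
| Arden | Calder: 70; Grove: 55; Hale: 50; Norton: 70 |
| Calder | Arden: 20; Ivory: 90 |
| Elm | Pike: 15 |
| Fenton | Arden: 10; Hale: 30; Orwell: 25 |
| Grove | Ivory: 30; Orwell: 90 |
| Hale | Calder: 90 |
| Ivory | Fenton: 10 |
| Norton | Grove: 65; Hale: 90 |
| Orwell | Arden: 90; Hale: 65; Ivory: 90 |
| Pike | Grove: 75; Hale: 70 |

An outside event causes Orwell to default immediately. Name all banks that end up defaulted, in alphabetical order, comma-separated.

Arden, Calder, Grove, Hale, Ivory, Norton, Orwell

Round 1 — Orwell defaults (initial).
  Arden: +90 → 90 ≥ 90
  Hale: +65 → 65 < 70
  Ivory: +90 → 90 < 120
Round 2 — Arden defaults.
  Calder: +70 → 70 ≥ 70
  Grove: +55 → 55 < 110
  Hale: +50 → 115 ≥ 70
  Norton: +70 → 70 ≥ 30
Round 3 — Calder, Hale, Norton default.
  Grove: +65 → 120 ≥ 110
  Ivory: +90 → 180 ≥ 120
Round 4 — Grove, Ivory default.
  Fenton: +10 → 10 < 90
No further defaults.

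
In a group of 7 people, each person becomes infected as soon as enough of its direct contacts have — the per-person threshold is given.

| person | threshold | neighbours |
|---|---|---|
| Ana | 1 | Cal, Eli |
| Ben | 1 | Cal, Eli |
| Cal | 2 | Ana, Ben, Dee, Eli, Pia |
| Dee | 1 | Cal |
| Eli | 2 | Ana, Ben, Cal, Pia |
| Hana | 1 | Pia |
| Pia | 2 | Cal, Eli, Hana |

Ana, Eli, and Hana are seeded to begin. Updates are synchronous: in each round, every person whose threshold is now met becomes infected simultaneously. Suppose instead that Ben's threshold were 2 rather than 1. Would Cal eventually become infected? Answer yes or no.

With Ben's threshold at 2:
Round 1 — Ana, Eli, Hana become infected (initial).
Round 2 — checking thresholds:
  Ben: 1 of 2 neighbours < 2, not yet.
  Cal: 2 of 5 neighbours ≥ 2, becomes infected.
  Pia: 2 of 3 neighbours ≥ 2, becomes infected.
Round 3 — checking thresholds:
  Ben: 2 of 2 neighbours ≥ 2, becomes infected.
  Dee: 1 of 1 neighbours ≥ 1, becomes infected.
Round 4 — no new infections; cascade stops.

yes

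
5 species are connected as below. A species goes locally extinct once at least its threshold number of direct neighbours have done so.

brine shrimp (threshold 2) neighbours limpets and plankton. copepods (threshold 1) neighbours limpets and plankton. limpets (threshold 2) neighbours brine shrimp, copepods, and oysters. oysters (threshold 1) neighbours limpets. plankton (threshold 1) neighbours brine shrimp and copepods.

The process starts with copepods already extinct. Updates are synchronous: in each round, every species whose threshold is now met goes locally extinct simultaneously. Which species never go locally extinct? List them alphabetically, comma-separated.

Round 1 — copepods goes locally extinct (initial).
Round 2 — checking thresholds:
  limpets: 1 of 3 neighbours < 2, not yet.
  plankton: 1 of 2 neighbours ≥ 1, goes locally extinct.
Round 3 — no new extinctions; cascade stops.

brine shrimp, limpets, oysters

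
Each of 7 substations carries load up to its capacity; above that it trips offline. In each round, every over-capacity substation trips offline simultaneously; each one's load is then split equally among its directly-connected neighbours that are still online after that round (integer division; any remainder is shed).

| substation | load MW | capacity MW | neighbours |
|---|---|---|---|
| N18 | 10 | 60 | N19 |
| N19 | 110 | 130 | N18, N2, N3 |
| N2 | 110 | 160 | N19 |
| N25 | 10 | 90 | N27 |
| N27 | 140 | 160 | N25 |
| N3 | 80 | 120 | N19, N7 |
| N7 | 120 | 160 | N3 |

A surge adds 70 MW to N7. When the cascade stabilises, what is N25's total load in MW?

10

Round 1 — N7 at 190 > 160. N7 trips offline.
  N7 sheds 190 MW to N3: 190 each.
    N3: 80+190 = 270 > 120
Round 2 — N3 trips offline.
  N3 sheds 270 MW to N19: 270 each.
    N19: 110+270 = 380 > 130
Round 3 — N19 trips offline.
  N19 sheds 380 MW to N18, N2: 190 each.
    N18: 10+190 = 200 > 60
    N2: 110+190 = 300 > 160
Round 4 — N18, N2 trip offline.
  N18 sheds 200 MW: no online neighbours, lost.
  N2 sheds 300 MW: no online neighbours, lost.
No further trips.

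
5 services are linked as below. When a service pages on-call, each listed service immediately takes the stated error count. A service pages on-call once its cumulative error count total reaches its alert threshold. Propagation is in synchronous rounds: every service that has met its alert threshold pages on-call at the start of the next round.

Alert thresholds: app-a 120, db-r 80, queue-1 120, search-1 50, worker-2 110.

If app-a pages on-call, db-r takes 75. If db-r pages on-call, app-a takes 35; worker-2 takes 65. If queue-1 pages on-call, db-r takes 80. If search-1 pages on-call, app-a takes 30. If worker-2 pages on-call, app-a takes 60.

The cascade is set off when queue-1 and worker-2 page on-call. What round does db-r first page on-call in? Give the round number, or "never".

2

Round 1 — queue-1, worker-2 page on-call (initial).
  app-a: +60 → 60 < 120
  db-r: +80 → 80 ≥ 80
Round 2 — db-r pages on-call.
  app-a: +35 → 95 < 120
No further pages.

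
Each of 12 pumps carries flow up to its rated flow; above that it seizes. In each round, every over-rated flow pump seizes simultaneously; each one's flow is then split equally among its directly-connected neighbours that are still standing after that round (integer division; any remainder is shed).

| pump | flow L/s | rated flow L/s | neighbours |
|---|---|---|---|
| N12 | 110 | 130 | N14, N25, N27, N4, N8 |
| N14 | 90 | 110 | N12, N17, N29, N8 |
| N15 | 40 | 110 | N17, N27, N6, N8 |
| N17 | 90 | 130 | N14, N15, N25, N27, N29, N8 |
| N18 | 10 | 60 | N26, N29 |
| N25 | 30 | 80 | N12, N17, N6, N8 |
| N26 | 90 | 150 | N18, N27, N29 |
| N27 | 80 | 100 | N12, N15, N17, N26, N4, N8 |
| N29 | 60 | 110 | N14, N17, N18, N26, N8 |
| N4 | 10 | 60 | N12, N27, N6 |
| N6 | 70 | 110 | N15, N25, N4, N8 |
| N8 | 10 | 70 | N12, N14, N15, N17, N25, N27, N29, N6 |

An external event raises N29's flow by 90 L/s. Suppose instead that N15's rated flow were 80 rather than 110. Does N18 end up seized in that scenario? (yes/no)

With N15's rated flow at 80:
Round 1 — N29 at 150 > 110. N29 seizes.
  N29 sheds 150 L/s to N14, N17, N18, N26, N8: 30 each.
    N14: 90+30 = 120 > 110
    N17: 90+30 = 120 ≤ 130
    N18: 10+30 = 40 ≤ 60
    N26: 90+30 = 120 ≤ 150
    N8: 10+30 = 40 ≤ 70
Round 2 — N14 seizes.
  N14 sheds 120 L/s to N12, N17, N8: 40 each.
    N12: 110+40 = 150 > 130
    N17: 120+40 = 160 > 130
    N8: 40+40 = 80 > 70
Round 3 — N12, N17, N8 seize.
  N12 sheds 150 L/s to N25, N27, N4: 50 each.
    N25: 30+50 = 80 ≤ 80
    N27: 80+50 = 130 > 100
    N4: 10+50 = 60 ≤ 60
  N17 sheds 160 L/s to N15, N25, N27: 53 each (1 lost).
    N15: 40+53 = 93 > 80
    N25: 80+53 = 133 > 80
    N27: 130+53 = 183 > 100
  N8 sheds 80 L/s to N15, N25, N27, N6: 20 each.
    N15: 93+20 = 113 > 80
    N25: 133+20 = 153 > 80
    N27: 183+20 = 203 > 100
    N6: 70+20 = 90 ≤ 110
Round 4 — N15, N25, N27 seize.
  N15 sheds 113 L/s to N6: 113 each.
    N6: 90+113 = 203 > 110
  N25 sheds 153 L/s to N6: 153 each.
    N6: 203+153 = 356 > 110
  N27 sheds 203 L/s to N26, N4: 101 each (1 lost).
    N26: 120+101 = 221 > 150
    N4: 60+101 = 161 > 60
Round 5 — N26, N4, N6 seize.
  N26 sheds 221 L/s to N18: 221 each.
    N18: 40+221 = 261 > 60
  N4 sheds 161 L/s: no online neighbours, lost.
  N6 sheds 356 L/s: no online neighbours, lost.
Round 6 — N18 seizes.
  N18 sheds 261 L/s: no online neighbours, lost.
No further seizures.

yes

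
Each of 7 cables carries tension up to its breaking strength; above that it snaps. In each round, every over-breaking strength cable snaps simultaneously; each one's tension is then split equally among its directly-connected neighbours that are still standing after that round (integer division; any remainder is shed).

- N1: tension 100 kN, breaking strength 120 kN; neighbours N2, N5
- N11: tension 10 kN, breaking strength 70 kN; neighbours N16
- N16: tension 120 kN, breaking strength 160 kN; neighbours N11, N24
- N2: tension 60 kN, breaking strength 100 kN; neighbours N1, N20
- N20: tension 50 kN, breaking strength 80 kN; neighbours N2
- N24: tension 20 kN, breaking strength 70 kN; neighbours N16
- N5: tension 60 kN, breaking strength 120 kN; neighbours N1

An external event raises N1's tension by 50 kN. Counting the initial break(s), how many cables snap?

4

Round 1 — N1 at 150 > 120. N1 snaps.
  N1 sheds 150 kN to N2, N5: 75 each.
    N2: 60+75 = 135 > 100
    N5: 60+75 = 135 > 120
Round 2 — N2, N5 snap.
  N2 sheds 135 kN to N20: 135 each.
    N20: 50+135 = 185 > 80
  N5 sheds 135 kN: no online neighbours, lost.
Round 3 — N20 snaps.
  N20 sheds 185 kN: no online neighbours, lost.
No further breaks.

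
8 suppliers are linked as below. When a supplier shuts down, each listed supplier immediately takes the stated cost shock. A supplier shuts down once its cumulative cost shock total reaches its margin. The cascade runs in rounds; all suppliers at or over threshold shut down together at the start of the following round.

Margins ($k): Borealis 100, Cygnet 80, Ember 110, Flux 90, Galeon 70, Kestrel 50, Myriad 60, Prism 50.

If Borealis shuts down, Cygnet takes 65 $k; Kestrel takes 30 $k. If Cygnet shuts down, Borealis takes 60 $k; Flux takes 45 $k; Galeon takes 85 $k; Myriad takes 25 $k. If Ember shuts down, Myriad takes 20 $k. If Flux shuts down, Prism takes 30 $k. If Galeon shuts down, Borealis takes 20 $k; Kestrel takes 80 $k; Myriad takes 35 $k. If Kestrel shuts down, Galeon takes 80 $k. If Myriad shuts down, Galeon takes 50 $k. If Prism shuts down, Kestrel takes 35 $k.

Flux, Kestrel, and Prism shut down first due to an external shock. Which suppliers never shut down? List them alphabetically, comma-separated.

Round 1 — Flux, Kestrel, Prism shut down (initial).
  Galeon: +80 → 80 ≥ 70
Round 2 — Galeon shuts down.
  Borealis: +20 → 20 < 100
  Myriad: +35 → 35 < 60
No further shutdowns.

Borealis, Cygnet, Ember, Myriad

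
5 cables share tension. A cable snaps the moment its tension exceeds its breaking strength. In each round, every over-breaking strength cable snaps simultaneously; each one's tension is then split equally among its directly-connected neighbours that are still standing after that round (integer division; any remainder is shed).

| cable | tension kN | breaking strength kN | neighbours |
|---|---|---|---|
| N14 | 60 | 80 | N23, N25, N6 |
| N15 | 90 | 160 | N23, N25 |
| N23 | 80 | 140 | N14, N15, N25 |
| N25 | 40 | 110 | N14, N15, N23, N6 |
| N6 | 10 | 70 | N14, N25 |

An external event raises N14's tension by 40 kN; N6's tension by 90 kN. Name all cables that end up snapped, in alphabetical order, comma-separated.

N14, N15, N23, N25, N6

Round 1 — N14 at 100 > 80; N6 at 100 > 70. N14, N6 snap.
  N14 sheds 100 kN to N23, N25: 50 each.
    N23: 80+50 = 130 ≤ 140
    N25: 40+50 = 90 ≤ 110
  N6 sheds 100 kN to N25: 100 each.
    N25: 90+100 = 190 > 110
Round 2 — N25 snaps.
  N25 sheds 190 kN to N15, N23: 95 each.
    N15: 90+95 = 185 > 160
    N23: 130+95 = 225 > 140
Round 3 — N15, N23 snap.
  N15 sheds 185 kN: no online neighbours, lost.
  N23 sheds 225 kN: no online neighbours, lost.
No further breaks.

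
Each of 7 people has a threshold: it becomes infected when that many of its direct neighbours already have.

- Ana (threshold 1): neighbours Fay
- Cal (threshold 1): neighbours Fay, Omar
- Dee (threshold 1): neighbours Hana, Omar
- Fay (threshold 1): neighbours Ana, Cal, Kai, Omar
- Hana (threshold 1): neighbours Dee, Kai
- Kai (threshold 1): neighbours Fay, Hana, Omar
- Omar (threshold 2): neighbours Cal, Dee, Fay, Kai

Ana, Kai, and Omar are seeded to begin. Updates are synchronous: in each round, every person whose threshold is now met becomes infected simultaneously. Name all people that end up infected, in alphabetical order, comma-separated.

Ana, Cal, Dee, Fay, Hana, Kai, Omar

Round 1 — Ana, Kai, Omar become infected (initial).
Round 2 — checking thresholds:
  Cal: 1 of 2 neighbours ≥ 1, becomes infected.
  Dee: 1 of 2 neighbours ≥ 1, becomes infected.
  Fay: 3 of 4 neighbours ≥ 1, becomes infected.
  Hana: 1 of 2 neighbours ≥ 1, becomes infected.
Round 3 — no new infections; cascade stops.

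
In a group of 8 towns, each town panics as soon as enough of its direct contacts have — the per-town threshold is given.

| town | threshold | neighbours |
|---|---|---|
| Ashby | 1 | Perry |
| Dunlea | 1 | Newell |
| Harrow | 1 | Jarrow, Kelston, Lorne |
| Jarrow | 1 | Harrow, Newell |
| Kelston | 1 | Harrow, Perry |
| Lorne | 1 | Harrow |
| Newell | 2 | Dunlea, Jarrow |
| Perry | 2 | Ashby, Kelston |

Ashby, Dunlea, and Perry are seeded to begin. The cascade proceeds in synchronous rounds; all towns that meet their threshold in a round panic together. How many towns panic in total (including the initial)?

Round 1 — Ashby, Dunlea, Perry panic (initial).
Round 2 — checking thresholds:
  Kelston: 1 of 2 neighbours ≥ 1, panics.
  Newell: 1 of 2 neighbours < 2, not yet.
Round 3 — checking thresholds:
  Harrow: 1 of 3 neighbours ≥ 1, panics.
  Newell: 1 of 2 neighbours < 2, not yet.
Round 4 — checking thresholds:
  Jarrow: 1 of 2 neighbours ≥ 1, panics.
  Lorne: 1 of 1 neighbours ≥ 1, panics.
  Newell: 1 of 2 neighbours < 2, not yet.
Round 5 — checking thresholds:
  Newell: 2 of 2 neighbours ≥ 2, panics.
Round 6 — no new panics; cascade stops.

8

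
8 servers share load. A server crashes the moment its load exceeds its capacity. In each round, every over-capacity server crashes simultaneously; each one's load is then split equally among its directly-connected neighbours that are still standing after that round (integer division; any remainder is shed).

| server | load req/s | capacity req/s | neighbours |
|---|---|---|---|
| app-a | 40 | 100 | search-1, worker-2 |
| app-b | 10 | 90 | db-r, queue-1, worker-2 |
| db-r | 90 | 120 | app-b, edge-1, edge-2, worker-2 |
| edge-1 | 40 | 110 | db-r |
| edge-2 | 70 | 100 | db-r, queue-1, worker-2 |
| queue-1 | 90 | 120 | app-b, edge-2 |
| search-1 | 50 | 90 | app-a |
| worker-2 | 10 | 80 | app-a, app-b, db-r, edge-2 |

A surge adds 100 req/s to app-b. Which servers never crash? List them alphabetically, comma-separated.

Round 1 — app-b at 110 > 90. app-b crashes.
  app-b sheds 110 req/s to db-r, queue-1, worker-2: 36 each (2 lost).
    db-r: 90+36 = 126 > 120
    queue-1: 90+36 = 126 > 120
    worker-2: 10+36 = 46 ≤ 80
Round 2 — db-r, queue-1 crash.
  db-r sheds 126 req/s to edge-1, edge-2, worker-2: 42 each.
    edge-1: 40+42 = 82 ≤ 110
    edge-2: 70+42 = 112 > 100
    worker-2: 46+42 = 88 > 80
  queue-1 sheds 126 req/s to edge-2: 126 each.
    edge-2: 112+126 = 238 > 100
Round 3 — edge-2, worker-2 crash.
  edge-2 sheds 238 req/s: no online neighbours, lost.
  worker-2 sheds 88 req/s to app-a: 88 each.
    app-a: 40+88 = 128 > 100
Round 4 — app-a crashes.
  app-a sheds 128 req/s to search-1: 128 each.
    search-1: 50+128 = 178 > 90
Round 5 — search-1 crashes.
  search-1 sheds 178 req/s: no online neighbours, lost.
No further crashes.

edge-1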